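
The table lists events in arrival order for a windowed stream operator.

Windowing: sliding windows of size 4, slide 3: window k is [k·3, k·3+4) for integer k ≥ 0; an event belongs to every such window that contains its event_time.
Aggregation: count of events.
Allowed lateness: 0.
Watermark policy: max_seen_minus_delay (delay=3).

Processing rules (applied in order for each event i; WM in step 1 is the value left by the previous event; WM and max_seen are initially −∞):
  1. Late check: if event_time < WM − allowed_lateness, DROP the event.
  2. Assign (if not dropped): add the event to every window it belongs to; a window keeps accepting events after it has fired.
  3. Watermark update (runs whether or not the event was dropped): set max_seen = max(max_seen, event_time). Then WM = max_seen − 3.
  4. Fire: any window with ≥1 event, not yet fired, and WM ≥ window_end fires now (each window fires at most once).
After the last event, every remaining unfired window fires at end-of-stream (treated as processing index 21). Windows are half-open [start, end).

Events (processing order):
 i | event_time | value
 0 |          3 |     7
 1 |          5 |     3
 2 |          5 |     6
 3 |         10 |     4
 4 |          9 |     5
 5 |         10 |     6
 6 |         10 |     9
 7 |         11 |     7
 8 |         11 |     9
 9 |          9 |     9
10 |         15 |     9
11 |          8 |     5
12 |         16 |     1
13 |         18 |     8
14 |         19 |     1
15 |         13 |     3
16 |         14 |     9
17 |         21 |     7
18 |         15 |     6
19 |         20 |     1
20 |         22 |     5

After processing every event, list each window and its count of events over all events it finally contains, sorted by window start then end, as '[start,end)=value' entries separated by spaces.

i=0 t=3 v=7: → [3,7),[0,4); WM=0
i=1 t=5 v=3: → [3,7); WM=2
i=2 t=5 v=6: → [3,7); WM=2
i=3 t=10 v=4: → [9,13); WM=7; [0,4) fires=1 [3,7) fires=3
i=4 t=9 v=5: → [9,13),[6,10); WM=7
i=5 t=10 v=6: → [9,13); WM=7
i=6 t=10 v=9: → [9,13); WM=7
i=7 t=11 v=7: → [9,13); WM=8
i=8 t=11 v=9: → [9,13); WM=8
i=9 t=9 v=9: → [9,13),[6,10); WM=8
i=10 t=15 v=9: → [15,19),[12,16); WM=12; [6,10) fires=2
i=11 t=8 v=5: DROP (t<12-0); WM=12
i=12 t=16 v=1: → [15,19); WM=13; [9,13) fires=7
i=13 t=18 v=8: → [18,22),[15,19); WM=15
i=14 t=19 v=1: → [18,22); WM=16; [12,16) fires=1
i=15 t=13 v=3: DROP (t<16-0); WM=16
i=16 t=14 v=9: DROP (t<16-0); WM=16
i=17 t=21 v=7: → [21,25),[18,22); WM=18
i=18 t=15 v=6: DROP (t<18-0); WM=18
i=19 t=20 v=1: → [18,22); WM=18
i=20 t=22 v=5: → [21,25); WM=19; [15,19) fires=3

[0,4)=1 [3,7)=3 [6,10)=2 [9,13)=7 [12,16)=1 [15,19)=3 [18,22)=4 [21,25)=2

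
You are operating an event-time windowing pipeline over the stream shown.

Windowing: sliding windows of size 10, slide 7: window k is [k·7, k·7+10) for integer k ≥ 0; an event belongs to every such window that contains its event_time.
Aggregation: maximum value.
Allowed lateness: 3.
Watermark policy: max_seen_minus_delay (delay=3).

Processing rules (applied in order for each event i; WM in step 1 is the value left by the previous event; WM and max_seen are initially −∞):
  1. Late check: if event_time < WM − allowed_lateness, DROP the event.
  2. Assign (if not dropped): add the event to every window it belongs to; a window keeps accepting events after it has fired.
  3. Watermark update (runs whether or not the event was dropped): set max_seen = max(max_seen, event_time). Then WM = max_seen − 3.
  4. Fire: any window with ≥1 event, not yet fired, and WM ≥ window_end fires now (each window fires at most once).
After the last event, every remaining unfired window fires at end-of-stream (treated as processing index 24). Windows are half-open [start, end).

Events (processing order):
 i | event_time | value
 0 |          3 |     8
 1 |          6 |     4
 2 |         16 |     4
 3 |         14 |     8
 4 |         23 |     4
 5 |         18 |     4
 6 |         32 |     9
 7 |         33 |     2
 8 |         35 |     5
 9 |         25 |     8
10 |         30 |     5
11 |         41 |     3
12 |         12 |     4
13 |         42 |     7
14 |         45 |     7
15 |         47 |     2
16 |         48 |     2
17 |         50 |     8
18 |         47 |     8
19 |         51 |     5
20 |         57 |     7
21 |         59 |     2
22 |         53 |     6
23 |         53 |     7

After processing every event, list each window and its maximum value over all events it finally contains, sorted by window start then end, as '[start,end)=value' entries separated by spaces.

[0,10)=8 [7,17)=8 [14,24)=8 [21,31)=5 [28,38)=9 [35,45)=7 [42,52)=8 [49,59)=8 [56,66)=7

i=0 t=3 v=8: → [0,10); WM=0
i=1 t=6 v=4: → [0,10); WM=3
i=2 t=16 v=4: → [14,24),[7,17); WM=13; [0,10) fires=8
i=3 t=14 v=8: → [14,24),[7,17); WM=13
i=4 t=23 v=4: → [21,31),[14,24); WM=20; [7,17) fires=8
i=5 t=18 v=4: → [14,24); WM=20
i=6 t=32 v=9: → [28,38); WM=29; [14,24) fires=8
i=7 t=33 v=2: → [28,38); WM=30
i=8 t=35 v=5: → [35,45),[28,38); WM=32; [21,31) fires=4
i=9 t=25 v=8: DROP (t<32-3); WM=32
i=10 t=30 v=5: → [28,38),[21,31); WM=32
i=11 t=41 v=3: → [35,45); WM=38; [28,38) fires=9
i=12 t=12 v=4: DROP (t<38-3); WM=38
i=13 t=42 v=7: → [42,52),[35,45); WM=39
i=14 t=45 v=7: → [42,52); WM=42
i=15 t=47 v=2: → [42,52); WM=44
i=16 t=48 v=2: → [42,52); WM=45; [35,45) fires=7
i=17 t=50 v=8: → [49,59),[42,52); WM=47
i=18 t=47 v=8: → [42,52); WM=47
i=19 t=51 v=5: → [49,59),[42,52); WM=48
i=20 t=57 v=7: → [56,66),[49,59); WM=54; [42,52) fires=8
i=21 t=59 v=2: → [56,66); WM=56
i=22 t=53 v=6: → [49,59); WM=56
i=23 t=53 v=7: → [49,59); WM=56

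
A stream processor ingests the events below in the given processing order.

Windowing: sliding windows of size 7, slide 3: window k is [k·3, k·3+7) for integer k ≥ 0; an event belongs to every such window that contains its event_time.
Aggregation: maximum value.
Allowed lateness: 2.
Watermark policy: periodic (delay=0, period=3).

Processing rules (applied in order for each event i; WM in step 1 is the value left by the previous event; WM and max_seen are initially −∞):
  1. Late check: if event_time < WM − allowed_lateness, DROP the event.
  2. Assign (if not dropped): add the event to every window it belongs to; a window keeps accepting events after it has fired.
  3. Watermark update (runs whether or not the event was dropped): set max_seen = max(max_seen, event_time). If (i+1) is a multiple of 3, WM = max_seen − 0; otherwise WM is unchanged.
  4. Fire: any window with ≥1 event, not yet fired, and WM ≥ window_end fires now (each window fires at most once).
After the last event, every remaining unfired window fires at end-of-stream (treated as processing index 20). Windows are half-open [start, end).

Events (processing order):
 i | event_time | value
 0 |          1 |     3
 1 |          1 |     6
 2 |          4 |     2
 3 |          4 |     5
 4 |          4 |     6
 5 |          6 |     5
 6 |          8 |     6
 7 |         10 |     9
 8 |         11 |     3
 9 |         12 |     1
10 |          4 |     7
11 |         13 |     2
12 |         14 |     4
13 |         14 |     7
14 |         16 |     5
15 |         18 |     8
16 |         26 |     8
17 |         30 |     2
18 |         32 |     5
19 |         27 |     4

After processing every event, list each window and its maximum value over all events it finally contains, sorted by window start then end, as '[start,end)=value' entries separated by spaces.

[0,7)=6 [3,10)=6 [6,13)=9 [9,16)=9 [12,19)=8 [15,22)=8 [18,25)=8 [21,28)=8 [24,31)=8 [27,34)=5 [30,37)=5

i=0 t=1 v=3: → [0,7); WM=−∞
i=1 t=1 v=6: → [0,7); WM=−∞
i=2 t=4 v=2: → [3,10),[0,7); WM=4
i=3 t=4 v=5: → [3,10),[0,7); WM=4
i=4 t=4 v=6: → [3,10),[0,7); WM=4
i=5 t=6 v=5: → [6,13),[3,10),[0,7); WM=6
i=6 t=8 v=6: → [6,13),[3,10); WM=6
i=7 t=10 v=9: → [9,16),[6,13); WM=6
i=8 t=11 v=3: → [9,16),[6,13); WM=11; [0,7) fires=6 [3,10) fires=6
i=9 t=12 v=1: → [12,19),[9,16),[6,13); WM=11
i=10 t=4 v=7: DROP (t<11-2); WM=11
i=11 t=13 v=2: → [12,19),[9,16); WM=13; [6,13) fires=9
i=12 t=14 v=4: → [12,19),[9,16); WM=13
i=13 t=14 v=7: → [12,19),[9,16); WM=13
i=14 t=16 v=5: → [15,22),[12,19); WM=16; [9,16) fires=9
i=15 t=18 v=8: → [18,25),[15,22),[12,19); WM=16
i=16 t=26 v=8: → [24,31),[21,28); WM=16
i=17 t=30 v=2: → [30,37),[27,34),[24,31); WM=30; [12,19) fires=8 [15,22) fires=8 [18,25) fires=8 [21,28) fires=8
i=18 t=32 v=5: → [30,37),[27,34); WM=30
i=19 t=27 v=4: DROP (t<30-2); WM=30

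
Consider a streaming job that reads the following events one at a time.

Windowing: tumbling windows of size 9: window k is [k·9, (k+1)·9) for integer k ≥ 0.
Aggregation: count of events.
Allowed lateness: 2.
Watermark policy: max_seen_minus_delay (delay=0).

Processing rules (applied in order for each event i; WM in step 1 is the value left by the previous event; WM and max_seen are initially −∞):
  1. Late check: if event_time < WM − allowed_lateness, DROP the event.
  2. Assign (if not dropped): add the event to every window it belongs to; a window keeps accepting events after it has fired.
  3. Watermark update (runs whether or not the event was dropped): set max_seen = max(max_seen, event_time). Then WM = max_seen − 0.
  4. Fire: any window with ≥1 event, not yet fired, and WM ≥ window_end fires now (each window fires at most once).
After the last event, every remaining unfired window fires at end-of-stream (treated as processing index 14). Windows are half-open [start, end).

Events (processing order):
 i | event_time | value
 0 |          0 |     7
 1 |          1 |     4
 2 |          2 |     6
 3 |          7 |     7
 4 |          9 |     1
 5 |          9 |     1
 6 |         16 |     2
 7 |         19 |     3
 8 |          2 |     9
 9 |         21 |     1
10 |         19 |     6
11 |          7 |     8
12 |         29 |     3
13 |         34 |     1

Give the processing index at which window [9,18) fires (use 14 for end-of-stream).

i=0 t=0 v=7: → [0,9); WM=0
i=1 t=1 v=4: → [0,9); WM=1
i=2 t=2 v=6: → [0,9); WM=2
i=3 t=7 v=7: → [0,9); WM=7
i=4 t=9 v=1: → [9,18); WM=9; [0,9) fires=4
i=5 t=9 v=1: → [9,18); WM=9
i=6 t=16 v=2: → [9,18); WM=16
i=7 t=19 v=3: → [18,27); WM=19; [9,18) fires=3
i=8 t=2 v=9: DROP (t<19-2); WM=19
i=9 t=21 v=1: → [18,27); WM=21
i=10 t=19 v=6: → [18,27); WM=21
i=11 t=7 v=8: DROP (t<21-2); WM=21
i=12 t=29 v=3: → [27,36); WM=29; [18,27) fires=3
i=13 t=34 v=1: → [27,36); WM=34

7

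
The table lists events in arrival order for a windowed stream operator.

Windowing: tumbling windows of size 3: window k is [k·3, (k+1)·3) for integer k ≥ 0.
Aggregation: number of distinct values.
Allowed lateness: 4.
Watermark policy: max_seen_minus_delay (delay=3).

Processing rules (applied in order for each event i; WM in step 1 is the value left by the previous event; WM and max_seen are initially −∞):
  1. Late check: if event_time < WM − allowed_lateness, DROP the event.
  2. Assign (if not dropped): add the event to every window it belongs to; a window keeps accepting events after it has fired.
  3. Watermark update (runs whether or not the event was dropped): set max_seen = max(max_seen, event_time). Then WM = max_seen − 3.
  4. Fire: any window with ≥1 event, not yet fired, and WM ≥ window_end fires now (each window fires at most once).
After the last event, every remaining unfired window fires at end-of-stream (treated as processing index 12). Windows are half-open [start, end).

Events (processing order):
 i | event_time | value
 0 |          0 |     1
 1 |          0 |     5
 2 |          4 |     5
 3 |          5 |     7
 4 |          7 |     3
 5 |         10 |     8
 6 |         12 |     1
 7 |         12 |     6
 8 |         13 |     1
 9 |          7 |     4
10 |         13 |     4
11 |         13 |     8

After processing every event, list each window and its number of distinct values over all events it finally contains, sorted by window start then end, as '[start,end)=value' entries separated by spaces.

i=0 t=0 v=1: → [0,3); WM=-3
i=1 t=0 v=5: → [0,3); WM=-3
i=2 t=4 v=5: → [3,6); WM=1
i=3 t=5 v=7: → [3,6); WM=2
i=4 t=7 v=3: → [6,9); WM=4; [0,3) fires=2
i=5 t=10 v=8: → [9,12); WM=7; [3,6) fires=2
i=6 t=12 v=1: → [12,15); WM=9; [6,9) fires=1
i=7 t=12 v=6: → [12,15); WM=9
i=8 t=13 v=1: → [12,15); WM=10
i=9 t=7 v=4: → [6,9); WM=10
i=10 t=13 v=4: → [12,15); WM=10
i=11 t=13 v=8: → [12,15); WM=10

[0,3)=2 [3,6)=2 [6,9)=2 [9,12)=1 [12,15)=4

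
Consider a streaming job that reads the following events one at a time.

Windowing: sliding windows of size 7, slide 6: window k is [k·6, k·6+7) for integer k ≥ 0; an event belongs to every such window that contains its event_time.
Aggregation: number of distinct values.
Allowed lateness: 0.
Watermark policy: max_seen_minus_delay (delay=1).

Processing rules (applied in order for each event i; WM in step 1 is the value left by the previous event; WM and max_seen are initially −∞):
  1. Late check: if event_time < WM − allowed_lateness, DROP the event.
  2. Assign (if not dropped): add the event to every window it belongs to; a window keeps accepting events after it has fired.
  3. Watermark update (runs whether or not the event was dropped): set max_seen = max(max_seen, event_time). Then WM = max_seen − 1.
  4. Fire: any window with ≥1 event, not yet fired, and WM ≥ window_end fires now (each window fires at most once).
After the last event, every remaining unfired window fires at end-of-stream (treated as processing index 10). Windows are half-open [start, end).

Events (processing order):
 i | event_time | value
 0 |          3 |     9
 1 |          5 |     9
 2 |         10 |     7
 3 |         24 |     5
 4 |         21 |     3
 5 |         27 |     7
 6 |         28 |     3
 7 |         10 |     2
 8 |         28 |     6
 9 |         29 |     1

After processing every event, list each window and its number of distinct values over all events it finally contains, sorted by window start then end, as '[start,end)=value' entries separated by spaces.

i=0 t=3 v=9: → [0,7); WM=2
i=1 t=5 v=9: → [0,7); WM=4
i=2 t=10 v=7: → [6,13); WM=9; [0,7) fires=1
i=3 t=24 v=5: → [24,31),[18,25); WM=23; [6,13) fires=1
i=4 t=21 v=3: DROP (t<23-0); WM=23
i=5 t=27 v=7: → [24,31); WM=26; [18,25) fires=1
i=6 t=28 v=3: → [24,31); WM=27
i=7 t=10 v=2: DROP (t<27-0); WM=27
i=8 t=28 v=6: → [24,31); WM=27
i=9 t=29 v=1: → [24,31); WM=28

[0,7)=1 [6,13)=1 [18,25)=1 [24,31)=5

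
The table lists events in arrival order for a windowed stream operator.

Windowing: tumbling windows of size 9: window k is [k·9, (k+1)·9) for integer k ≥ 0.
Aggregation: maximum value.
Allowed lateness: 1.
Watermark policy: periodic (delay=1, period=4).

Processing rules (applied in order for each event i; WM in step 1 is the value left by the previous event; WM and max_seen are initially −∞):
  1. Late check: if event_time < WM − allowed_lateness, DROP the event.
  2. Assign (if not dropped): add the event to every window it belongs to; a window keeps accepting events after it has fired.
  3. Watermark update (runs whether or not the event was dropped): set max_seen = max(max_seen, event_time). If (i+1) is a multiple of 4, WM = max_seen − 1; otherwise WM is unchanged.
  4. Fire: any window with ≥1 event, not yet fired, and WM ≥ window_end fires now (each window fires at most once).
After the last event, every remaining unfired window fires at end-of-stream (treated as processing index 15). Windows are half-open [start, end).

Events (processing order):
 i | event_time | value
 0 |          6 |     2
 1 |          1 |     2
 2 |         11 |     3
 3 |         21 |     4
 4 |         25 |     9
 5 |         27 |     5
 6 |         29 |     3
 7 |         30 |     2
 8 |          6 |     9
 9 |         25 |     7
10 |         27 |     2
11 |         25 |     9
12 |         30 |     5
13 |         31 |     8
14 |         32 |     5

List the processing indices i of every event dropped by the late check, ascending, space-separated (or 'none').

i=0 t=6 v=2: → [0,9); WM=−∞
i=1 t=1 v=2: → [0,9); WM=−∞
i=2 t=11 v=3: → [9,18); WM=−∞
i=3 t=21 v=4: → [18,27); WM=20; [0,9) fires=2 [9,18) fires=3
i=4 t=25 v=9: → [18,27); WM=20
i=5 t=27 v=5: → [27,36); WM=20
i=6 t=29 v=3: → [27,36); WM=20
i=7 t=30 v=2: → [27,36); WM=29; [18,27) fires=9
i=8 t=6 v=9: DROP (t<29-1); WM=29
i=9 t=25 v=7: DROP (t<29-1); WM=29
i=10 t=27 v=2: DROP (t<29-1); WM=29
i=11 t=25 v=9: DROP (t<29-1); WM=29
i=12 t=30 v=5: → [27,36); WM=29
i=13 t=31 v=8: → [27,36); WM=29
i=14 t=32 v=5: → [27,36); WM=29

8 9 10 11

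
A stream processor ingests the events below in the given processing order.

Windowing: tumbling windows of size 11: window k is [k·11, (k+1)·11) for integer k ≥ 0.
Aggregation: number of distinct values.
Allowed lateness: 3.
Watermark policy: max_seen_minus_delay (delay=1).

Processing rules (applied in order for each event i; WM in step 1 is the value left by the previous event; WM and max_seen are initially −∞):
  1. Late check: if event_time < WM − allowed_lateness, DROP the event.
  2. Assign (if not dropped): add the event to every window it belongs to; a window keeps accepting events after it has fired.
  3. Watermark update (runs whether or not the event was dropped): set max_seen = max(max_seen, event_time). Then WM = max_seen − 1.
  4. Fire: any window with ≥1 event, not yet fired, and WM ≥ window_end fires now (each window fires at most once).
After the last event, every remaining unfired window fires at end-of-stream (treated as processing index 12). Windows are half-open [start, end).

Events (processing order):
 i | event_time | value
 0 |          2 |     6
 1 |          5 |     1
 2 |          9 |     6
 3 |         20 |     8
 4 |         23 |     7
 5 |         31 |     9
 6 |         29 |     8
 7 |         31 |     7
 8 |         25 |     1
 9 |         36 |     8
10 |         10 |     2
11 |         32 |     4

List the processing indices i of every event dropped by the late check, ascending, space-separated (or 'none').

8 10

i=0 t=2 v=6: → [0,11); WM=1
i=1 t=5 v=1: → [0,11); WM=4
i=2 t=9 v=6: → [0,11); WM=8
i=3 t=20 v=8: → [11,22); WM=19; [0,11) fires=2
i=4 t=23 v=7: → [22,33); WM=22; [11,22) fires=1
i=5 t=31 v=9: → [22,33); WM=30
i=6 t=29 v=8: → [22,33); WM=30
i=7 t=31 v=7: → [22,33); WM=30
i=8 t=25 v=1: DROP (t<30-3); WM=30
i=9 t=36 v=8: → [33,44); WM=35; [22,33) fires=3
i=10 t=10 v=2: DROP (t<35-3); WM=35
i=11 t=32 v=4: → [22,33); WM=35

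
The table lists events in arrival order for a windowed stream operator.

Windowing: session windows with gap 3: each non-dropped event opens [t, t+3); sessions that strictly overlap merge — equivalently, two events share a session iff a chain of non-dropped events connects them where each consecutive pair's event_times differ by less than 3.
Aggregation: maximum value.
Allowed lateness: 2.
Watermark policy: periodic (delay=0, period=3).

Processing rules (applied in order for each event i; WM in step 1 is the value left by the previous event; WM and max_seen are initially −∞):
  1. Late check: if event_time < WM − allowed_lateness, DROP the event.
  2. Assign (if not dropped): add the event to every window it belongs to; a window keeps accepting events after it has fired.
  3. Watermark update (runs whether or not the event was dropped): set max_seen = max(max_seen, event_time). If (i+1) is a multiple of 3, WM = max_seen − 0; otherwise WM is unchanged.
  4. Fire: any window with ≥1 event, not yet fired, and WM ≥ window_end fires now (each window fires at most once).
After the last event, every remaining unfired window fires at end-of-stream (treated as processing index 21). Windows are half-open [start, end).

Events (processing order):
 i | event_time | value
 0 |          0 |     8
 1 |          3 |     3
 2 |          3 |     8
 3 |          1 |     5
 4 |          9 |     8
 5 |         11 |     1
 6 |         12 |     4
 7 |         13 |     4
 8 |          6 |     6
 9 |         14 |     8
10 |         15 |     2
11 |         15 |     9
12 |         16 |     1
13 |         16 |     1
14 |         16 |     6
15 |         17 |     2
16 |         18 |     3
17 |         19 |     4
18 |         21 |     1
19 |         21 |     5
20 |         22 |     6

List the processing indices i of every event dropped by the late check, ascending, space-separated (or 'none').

8

i=0 t=0 v=8: → [0,3); WM=−∞
i=1 t=3 v=3: → [3,6); WM=−∞
i=2 t=3 v=8: → [3,6); WM=3
i=3 t=1 v=5: → [0,6); WM=3
i=4 t=9 v=8: → [9,12); WM=3
i=5 t=11 v=1: → [9,14); WM=11
i=6 t=12 v=4: → [9,15); WM=11
i=7 t=13 v=4: → [9,16); WM=11
i=8 t=6 v=6: DROP (t<11-2); WM=13
i=9 t=14 v=8: → [9,17); WM=13
i=10 t=15 v=2: → [9,18); WM=13
i=11 t=15 v=9: → [9,18); WM=15
i=12 t=16 v=1: → [9,19); WM=15
i=13 t=16 v=1: → [9,19); WM=15
i=14 t=16 v=6: → [9,19); WM=16
i=15 t=17 v=2: → [9,20); WM=16
i=16 t=18 v=3: → [9,21); WM=16
i=17 t=19 v=4: → [9,22); WM=19
i=18 t=21 v=1: → [9,24); WM=19
i=19 t=21 v=5: → [9,24); WM=19
i=20 t=22 v=6: → [9,25); WM=22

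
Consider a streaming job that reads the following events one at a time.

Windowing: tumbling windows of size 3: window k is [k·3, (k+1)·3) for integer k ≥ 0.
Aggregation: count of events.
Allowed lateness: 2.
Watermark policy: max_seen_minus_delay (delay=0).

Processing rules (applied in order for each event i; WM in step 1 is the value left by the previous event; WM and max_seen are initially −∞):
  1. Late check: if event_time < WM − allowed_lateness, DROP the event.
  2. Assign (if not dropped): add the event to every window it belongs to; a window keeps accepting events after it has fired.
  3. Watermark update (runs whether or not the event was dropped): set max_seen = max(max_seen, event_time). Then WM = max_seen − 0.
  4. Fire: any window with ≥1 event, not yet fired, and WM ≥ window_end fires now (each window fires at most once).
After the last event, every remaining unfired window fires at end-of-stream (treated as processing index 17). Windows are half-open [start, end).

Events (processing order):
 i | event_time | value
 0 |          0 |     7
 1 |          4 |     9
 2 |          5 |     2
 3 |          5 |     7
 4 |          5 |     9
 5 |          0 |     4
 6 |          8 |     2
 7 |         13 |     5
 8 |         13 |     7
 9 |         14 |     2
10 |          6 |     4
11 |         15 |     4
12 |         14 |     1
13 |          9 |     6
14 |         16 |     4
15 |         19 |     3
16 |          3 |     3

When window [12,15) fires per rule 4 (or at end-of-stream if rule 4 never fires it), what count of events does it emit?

3

i=0 t=0 v=7: → [0,3); WM=0
i=1 t=4 v=9: → [3,6); WM=4; [0,3) fires=1
i=2 t=5 v=2: → [3,6); WM=5
i=3 t=5 v=7: → [3,6); WM=5
i=4 t=5 v=9: → [3,6); WM=5
i=5 t=0 v=4: DROP (t<5-2); WM=5
i=6 t=8 v=2: → [6,9); WM=8; [3,6) fires=4
i=7 t=13 v=5: → [12,15); WM=13; [6,9) fires=1
i=8 t=13 v=7: → [12,15); WM=13
i=9 t=14 v=2: → [12,15); WM=14
i=10 t=6 v=4: DROP (t<14-2); WM=14
i=11 t=15 v=4: → [15,18); WM=15; [12,15) fires=3
i=12 t=14 v=1: → [12,15); WM=15
i=13 t=9 v=6: DROP (t<15-2); WM=15
i=14 t=16 v=4: → [15,18); WM=16
i=15 t=19 v=3: → [18,21); WM=19; [15,18) fires=2
i=16 t=3 v=3: DROP (t<19-2); WM=19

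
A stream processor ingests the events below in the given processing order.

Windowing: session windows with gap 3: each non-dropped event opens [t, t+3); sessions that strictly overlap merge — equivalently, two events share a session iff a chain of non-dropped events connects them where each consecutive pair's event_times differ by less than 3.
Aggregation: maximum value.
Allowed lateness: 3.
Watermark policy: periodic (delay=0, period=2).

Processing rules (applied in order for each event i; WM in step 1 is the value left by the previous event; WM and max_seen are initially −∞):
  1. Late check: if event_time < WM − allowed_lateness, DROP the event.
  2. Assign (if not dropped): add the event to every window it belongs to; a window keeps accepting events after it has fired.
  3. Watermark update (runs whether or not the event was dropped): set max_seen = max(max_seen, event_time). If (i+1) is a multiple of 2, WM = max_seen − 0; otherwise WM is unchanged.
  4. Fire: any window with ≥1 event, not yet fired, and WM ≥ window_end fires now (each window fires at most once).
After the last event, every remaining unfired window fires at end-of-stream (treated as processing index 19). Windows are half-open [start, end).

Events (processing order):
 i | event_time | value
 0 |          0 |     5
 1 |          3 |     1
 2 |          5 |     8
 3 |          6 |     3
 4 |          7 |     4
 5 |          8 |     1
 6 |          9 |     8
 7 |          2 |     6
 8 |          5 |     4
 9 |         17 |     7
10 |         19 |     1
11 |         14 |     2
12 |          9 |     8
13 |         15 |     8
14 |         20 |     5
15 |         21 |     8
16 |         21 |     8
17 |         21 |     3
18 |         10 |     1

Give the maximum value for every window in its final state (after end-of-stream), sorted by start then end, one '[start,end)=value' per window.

[0,3)=5 [3,12)=8 [14,17)=2 [17,24)=8

i=0 t=0 v=5: → [0,3); WM=−∞
i=1 t=3 v=1: → [3,6); WM=3
i=2 t=5 v=8: → [3,8); WM=3
i=3 t=6 v=3: → [3,9); WM=6
i=4 t=7 v=4: → [3,10); WM=6
i=5 t=8 v=1: → [3,11); WM=8
i=6 t=9 v=8: → [3,12); WM=8
i=7 t=2 v=6: DROP (t<8-3); WM=9
i=8 t=5 v=4: DROP (t<9-3); WM=9
i=9 t=17 v=7: → [17,20); WM=17
i=10 t=19 v=1: → [17,22); WM=17
i=11 t=14 v=2: → [14,17); WM=19
i=12 t=9 v=8: DROP (t<19-3); WM=19
i=13 t=15 v=8: DROP (t<19-3); WM=19
i=14 t=20 v=5: → [17,23); WM=19
i=15 t=21 v=8: → [17,24); WM=21
i=16 t=21 v=8: → [17,24); WM=21
i=17 t=21 v=3: → [17,24); WM=21
i=18 t=10 v=1: DROP (t<21-3); WM=21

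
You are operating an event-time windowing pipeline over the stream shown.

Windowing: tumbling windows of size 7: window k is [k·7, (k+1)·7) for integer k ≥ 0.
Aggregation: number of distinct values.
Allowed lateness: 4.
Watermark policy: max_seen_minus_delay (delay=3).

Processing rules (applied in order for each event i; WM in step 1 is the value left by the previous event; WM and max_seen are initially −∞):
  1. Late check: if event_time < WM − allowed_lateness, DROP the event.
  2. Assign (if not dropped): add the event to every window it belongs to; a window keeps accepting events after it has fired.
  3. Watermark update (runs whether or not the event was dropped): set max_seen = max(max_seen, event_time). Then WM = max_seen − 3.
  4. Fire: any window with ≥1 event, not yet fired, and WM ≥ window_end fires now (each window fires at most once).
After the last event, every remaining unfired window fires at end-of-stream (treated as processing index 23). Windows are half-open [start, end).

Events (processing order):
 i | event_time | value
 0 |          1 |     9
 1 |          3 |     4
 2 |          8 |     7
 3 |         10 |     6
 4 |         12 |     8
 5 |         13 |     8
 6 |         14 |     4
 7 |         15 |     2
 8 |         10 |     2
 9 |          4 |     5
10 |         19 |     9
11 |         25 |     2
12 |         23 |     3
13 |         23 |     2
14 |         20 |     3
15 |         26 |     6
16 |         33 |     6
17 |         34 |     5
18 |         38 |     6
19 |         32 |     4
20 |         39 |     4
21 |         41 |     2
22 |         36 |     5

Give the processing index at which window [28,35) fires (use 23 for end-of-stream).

i=0 t=1 v=9: → [0,7); WM=-2
i=1 t=3 v=4: → [0,7); WM=0
i=2 t=8 v=7: → [7,14); WM=5
i=3 t=10 v=6: → [7,14); WM=7; [0,7) fires=2
i=4 t=12 v=8: → [7,14); WM=9
i=5 t=13 v=8: → [7,14); WM=10
i=6 t=14 v=4: → [14,21); WM=11
i=7 t=15 v=2: → [14,21); WM=12
i=8 t=10 v=2: → [7,14); WM=12
i=9 t=4 v=5: DROP (t<12-4); WM=12
i=10 t=19 v=9: → [14,21); WM=16; [7,14) fires=4
i=11 t=25 v=2: → [21,28); WM=22; [14,21) fires=3
i=12 t=23 v=3: → [21,28); WM=22
i=13 t=23 v=2: → [21,28); WM=22
i=14 t=20 v=3: → [14,21); WM=22
i=15 t=26 v=6: → [21,28); WM=23
i=16 t=33 v=6: → [28,35); WM=30; [21,28) fires=3
i=17 t=34 v=5: → [28,35); WM=31
i=18 t=38 v=6: → [35,42); WM=35; [28,35) fires=2
i=19 t=32 v=4: → [28,35); WM=35
i=20 t=39 v=4: → [35,42); WM=36
i=21 t=41 v=2: → [35,42); WM=38
i=22 t=36 v=5: → [35,42); WM=38

18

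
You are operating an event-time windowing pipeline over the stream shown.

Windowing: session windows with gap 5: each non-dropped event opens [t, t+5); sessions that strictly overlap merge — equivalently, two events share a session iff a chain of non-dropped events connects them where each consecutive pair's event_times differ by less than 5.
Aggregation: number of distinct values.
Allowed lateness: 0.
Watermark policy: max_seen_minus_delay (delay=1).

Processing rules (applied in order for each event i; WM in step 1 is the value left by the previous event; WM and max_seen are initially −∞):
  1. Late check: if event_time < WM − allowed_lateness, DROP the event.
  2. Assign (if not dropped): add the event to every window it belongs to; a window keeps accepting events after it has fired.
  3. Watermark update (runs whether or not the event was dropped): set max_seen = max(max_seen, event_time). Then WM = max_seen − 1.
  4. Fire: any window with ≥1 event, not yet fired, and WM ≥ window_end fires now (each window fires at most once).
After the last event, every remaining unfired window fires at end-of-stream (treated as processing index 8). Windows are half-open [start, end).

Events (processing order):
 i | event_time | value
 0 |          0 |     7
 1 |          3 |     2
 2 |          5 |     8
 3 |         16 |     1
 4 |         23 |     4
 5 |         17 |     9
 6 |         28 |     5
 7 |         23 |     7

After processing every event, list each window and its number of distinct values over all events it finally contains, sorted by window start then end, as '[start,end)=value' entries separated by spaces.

[0,10)=3 [16,21)=1 [23,28)=1 [28,33)=1

i=0 t=0 v=7: → [0,5); WM=-1
i=1 t=3 v=2: → [0,8); WM=2
i=2 t=5 v=8: → [0,10); WM=4
i=3 t=16 v=1: → [16,21); WM=15
i=4 t=23 v=4: → [23,28); WM=22
i=5 t=17 v=9: DROP (t<22-0); WM=22
i=6 t=28 v=5: → [28,33); WM=27
i=7 t=23 v=7: DROP (t<27-0); WM=27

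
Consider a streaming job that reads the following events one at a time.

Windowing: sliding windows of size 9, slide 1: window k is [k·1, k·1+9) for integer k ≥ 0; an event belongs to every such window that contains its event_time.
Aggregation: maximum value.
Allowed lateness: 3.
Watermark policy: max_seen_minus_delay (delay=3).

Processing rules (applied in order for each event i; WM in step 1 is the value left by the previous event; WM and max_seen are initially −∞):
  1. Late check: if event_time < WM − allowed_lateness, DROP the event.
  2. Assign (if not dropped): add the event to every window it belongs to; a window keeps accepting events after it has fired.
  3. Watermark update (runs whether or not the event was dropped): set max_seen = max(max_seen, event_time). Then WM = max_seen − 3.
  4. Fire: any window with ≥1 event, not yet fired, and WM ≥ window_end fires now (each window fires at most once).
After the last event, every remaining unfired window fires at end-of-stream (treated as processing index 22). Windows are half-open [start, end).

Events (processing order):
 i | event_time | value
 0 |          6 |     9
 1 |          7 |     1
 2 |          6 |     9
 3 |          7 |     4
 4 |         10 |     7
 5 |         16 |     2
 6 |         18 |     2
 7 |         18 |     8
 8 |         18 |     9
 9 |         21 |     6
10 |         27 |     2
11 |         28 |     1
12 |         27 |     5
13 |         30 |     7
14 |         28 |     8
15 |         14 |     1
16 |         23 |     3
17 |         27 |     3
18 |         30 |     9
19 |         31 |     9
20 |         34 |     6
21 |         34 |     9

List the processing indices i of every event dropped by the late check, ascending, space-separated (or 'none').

i=0 t=6 v=9: → [6,15),[5,14),[4,13),[3,12),[2,11),[1,10),[0,9); WM=3
i=1 t=7 v=1: → [7,16),[6,15),[5,14),[4,13),[3,12),[2,11),[1,10),[0,9); WM=4
i=2 t=6 v=9: → [6,15),[5,14),[4,13),[3,12),[2,11),[1,10),[0,9); WM=4
i=3 t=7 v=4: → [7,16),[6,15),[5,14),[4,13),[3,12),[2,11),[1,10),[0,9); WM=4
i=4 t=10 v=7: → [10,19),[9,18),[8,17),[7,16),[6,15),[5,14),[4,13),[3,12),[2,11); WM=7
i=5 t=16 v=2: → [16,25),[15,24),[14,23),[13,22),[12,21),[11,20),[10,19),[9,18),[8,17); WM=13; [0,9) fires=9 [1,10) fires=9 [2,11) fires=9 [3,12) fires=9 [4,13) fires=9
i=6 t=18 v=2: → [18,27),[17,26),[16,25),[15,24),[14,23),[13,22),[12,21),[11,20),[10,19); WM=15; [5,14) fires=9 [6,15) fires=9
i=7 t=18 v=8: → [18,27),[17,26),[16,25),[15,24),[14,23),[13,22),[12,21),[11,20),[10,19); WM=15
i=8 t=18 v=9: → [18,27),[17,26),[16,25),[15,24),[14,23),[13,22),[12,21),[11,20),[10,19); WM=15
i=9 t=21 v=6: → [21,30),[20,29),[19,28),[18,27),[17,26),[16,25),[15,24),[14,23),[13,22); WM=18; [7,16) fires=7 [8,17) fires=7 [9,18) fires=7
i=10 t=27 v=2: → [27,36),[26,35),[25,34),[24,33),[23,32),[22,31),[21,30),[20,29),[19,28); WM=24; [10,19) fires=9 [11,20) fires=9 [12,21) fires=9 [13,22) fires=9 [14,23) fires=9 [15,24) fires=9
i=11 t=28 v=1: → [28,37),[27,36),[26,35),[25,34),[24,33),[23,32),[22,31),[21,30),[20,29); WM=25; [16,25) fires=9
i=12 t=27 v=5: → [27,36),[26,35),[25,34),[24,33),[23,32),[22,31),[21,30),[20,29),[19,28); WM=25
i=13 t=30 v=7: → [30,39),[29,38),[28,37),[27,36),[26,35),[25,34),[24,33),[23,32),[22,31); WM=27; [17,26) fires=9 [18,27) fires=9
i=14 t=28 v=8: → [28,37),[27,36),[26,35),[25,34),[24,33),[23,32),[22,31),[21,30),[20,29); WM=27
i=15 t=14 v=1: DROP (t<27-3); WM=27
i=16 t=23 v=3: DROP (t<27-3); WM=27
i=17 t=27 v=3: → [27,36),[26,35),[25,34),[24,33),[23,32),[22,31),[21,30),[20,29),[19,28); WM=27
i=18 t=30 v=9: → [30,39),[29,38),[28,37),[27,36),[26,35),[25,34),[24,33),[23,32),[22,31); WM=27
i=19 t=31 v=9: → [31,40),[30,39),[29,38),[28,37),[27,36),[26,35),[25,34),[24,33),[23,32); WM=28; [19,28) fires=6
i=20 t=34 v=6: → [34,43),[33,42),[32,41),[31,40),[30,39),[29,38),[28,37),[27,36),[26,35); WM=31; [20,29) fires=8 [21,30) fires=8 [22,31) fires=9
i=21 t=34 v=9: → [34,43),[33,42),[32,41),[31,40),[30,39),[29,38),[28,37),[27,36),[26,35); WM=31

15 16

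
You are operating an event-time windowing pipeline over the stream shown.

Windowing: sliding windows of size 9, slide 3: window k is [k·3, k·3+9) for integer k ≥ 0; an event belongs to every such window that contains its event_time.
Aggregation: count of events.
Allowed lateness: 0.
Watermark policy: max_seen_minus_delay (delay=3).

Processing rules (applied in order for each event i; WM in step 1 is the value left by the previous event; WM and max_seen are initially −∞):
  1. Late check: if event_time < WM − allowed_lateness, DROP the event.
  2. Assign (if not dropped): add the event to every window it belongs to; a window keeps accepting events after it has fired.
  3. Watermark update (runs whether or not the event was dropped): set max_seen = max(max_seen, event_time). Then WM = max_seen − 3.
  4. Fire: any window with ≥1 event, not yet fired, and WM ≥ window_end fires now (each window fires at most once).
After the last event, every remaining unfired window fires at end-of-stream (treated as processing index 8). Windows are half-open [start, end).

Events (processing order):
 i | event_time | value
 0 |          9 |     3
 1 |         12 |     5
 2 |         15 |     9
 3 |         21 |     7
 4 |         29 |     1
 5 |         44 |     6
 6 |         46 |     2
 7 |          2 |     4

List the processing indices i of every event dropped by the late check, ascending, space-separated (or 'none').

i=0 t=9 v=3: → [9,18),[6,15),[3,12); WM=6
i=1 t=12 v=5: → [12,21),[9,18),[6,15); WM=9
i=2 t=15 v=9: → [15,24),[12,21),[9,18); WM=12; [3,12) fires=1
i=3 t=21 v=7: → [21,30),[18,27),[15,24); WM=18; [6,15) fires=2 [9,18) fires=3
i=4 t=29 v=1: → [27,36),[24,33),[21,30); WM=26; [12,21) fires=2 [15,24) fires=2
i=5 t=44 v=6: → [42,51),[39,48),[36,45); WM=41; [18,27) fires=1 [21,30) fires=2 [24,33) fires=1 [27,36) fires=1
i=6 t=46 v=2: → [45,54),[42,51),[39,48); WM=43
i=7 t=2 v=4: DROP (t<43-0); WM=43

7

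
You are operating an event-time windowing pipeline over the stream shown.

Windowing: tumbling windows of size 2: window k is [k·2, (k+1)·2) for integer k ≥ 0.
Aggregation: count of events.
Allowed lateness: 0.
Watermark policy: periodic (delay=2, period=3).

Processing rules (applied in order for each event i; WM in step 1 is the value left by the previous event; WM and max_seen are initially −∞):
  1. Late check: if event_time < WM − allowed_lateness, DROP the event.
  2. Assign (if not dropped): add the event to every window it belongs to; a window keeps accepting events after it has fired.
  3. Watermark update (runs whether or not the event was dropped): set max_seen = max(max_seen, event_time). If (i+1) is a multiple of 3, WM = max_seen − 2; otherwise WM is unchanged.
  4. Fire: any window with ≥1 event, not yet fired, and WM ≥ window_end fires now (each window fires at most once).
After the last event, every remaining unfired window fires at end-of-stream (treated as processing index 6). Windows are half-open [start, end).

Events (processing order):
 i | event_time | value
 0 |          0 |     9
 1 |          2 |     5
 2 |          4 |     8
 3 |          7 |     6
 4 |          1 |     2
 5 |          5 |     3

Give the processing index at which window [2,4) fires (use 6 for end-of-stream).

i=0 t=0 v=9: → [0,2); WM=−∞
i=1 t=2 v=5: → [2,4); WM=−∞
i=2 t=4 v=8: → [4,6); WM=2; [0,2) fires=1
i=3 t=7 v=6: → [6,8); WM=2
i=4 t=1 v=2: DROP (t<2-0); WM=2
i=5 t=5 v=3: → [4,6); WM=5; [2,4) fires=1

5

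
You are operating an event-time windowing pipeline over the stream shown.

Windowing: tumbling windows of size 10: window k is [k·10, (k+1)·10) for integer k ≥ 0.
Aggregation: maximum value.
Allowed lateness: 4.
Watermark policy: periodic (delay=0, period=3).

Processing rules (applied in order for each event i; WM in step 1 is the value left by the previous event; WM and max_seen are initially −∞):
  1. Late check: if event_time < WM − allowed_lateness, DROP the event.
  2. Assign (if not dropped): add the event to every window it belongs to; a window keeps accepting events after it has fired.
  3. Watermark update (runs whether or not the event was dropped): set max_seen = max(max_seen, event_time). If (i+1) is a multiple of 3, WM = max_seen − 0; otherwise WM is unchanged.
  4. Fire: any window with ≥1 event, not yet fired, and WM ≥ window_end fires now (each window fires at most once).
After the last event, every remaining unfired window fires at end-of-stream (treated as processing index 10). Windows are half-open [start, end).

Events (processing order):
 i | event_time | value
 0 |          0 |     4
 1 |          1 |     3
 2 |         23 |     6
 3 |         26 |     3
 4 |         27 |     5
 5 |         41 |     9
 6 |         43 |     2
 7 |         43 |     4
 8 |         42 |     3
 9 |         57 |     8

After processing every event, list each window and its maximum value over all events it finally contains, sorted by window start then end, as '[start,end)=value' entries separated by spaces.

i=0 t=0 v=4: → [0,10); WM=−∞
i=1 t=1 v=3: → [0,10); WM=−∞
i=2 t=23 v=6: → [20,30); WM=23; [0,10) fires=4
i=3 t=26 v=3: → [20,30); WM=23
i=4 t=27 v=5: → [20,30); WM=23
i=5 t=41 v=9: → [40,50); WM=41; [20,30) fires=6
i=6 t=43 v=2: → [40,50); WM=41
i=7 t=43 v=4: → [40,50); WM=41
i=8 t=42 v=3: → [40,50); WM=43
i=9 t=57 v=8: → [50,60); WM=43

[0,10)=4 [20,30)=6 [40,50)=9 [50,60)=8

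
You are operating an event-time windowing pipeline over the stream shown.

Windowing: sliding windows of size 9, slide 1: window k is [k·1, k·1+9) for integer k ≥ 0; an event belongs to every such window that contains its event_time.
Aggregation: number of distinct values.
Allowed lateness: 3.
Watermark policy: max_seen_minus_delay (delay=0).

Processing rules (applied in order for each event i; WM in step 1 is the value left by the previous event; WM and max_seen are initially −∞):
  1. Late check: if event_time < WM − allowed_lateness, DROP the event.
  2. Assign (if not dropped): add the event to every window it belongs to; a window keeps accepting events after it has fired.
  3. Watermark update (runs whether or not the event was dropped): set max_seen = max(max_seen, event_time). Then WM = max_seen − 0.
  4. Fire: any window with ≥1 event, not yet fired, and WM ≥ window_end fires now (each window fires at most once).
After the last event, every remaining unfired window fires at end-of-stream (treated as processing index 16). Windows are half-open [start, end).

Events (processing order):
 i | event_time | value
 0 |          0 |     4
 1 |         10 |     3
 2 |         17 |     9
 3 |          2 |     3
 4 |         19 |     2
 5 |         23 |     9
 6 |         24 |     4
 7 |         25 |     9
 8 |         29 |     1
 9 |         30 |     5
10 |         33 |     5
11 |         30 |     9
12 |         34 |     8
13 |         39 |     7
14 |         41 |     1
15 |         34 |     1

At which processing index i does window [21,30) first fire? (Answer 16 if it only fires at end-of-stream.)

9

i=0 t=0 v=4: → [0,9); WM=0
i=1 t=10 v=3: → [10,19),[9,18),[8,17),[7,16),[6,15),[5,14),[4,13),[3,12),[2,11); WM=10; [0,9) fires=1
i=2 t=17 v=9: → [17,26),[16,25),[15,24),[14,23),[13,22),[12,21),[11,20),[10,19),[9,18); WM=17; [2,11) fires=1 [3,12) fires=1 [4,13) fires=1 [5,14) fires=1 [6,15) fires=1 [7,16) fires=1 [8,17) fires=1
i=3 t=2 v=3: DROP (t<17-3); WM=17
i=4 t=19 v=2: → [19,28),[18,27),[17,26),[16,25),[15,24),[14,23),[13,22),[12,21),[11,20); WM=19; [9,18) fires=2 [10,19) fires=2
i=5 t=23 v=9: → [23,32),[22,31),[21,30),[20,29),[19,28),[18,27),[17,26),[16,25),[15,24); WM=23; [11,20) fires=2 [12,21) fires=2 [13,22) fires=2 [14,23) fires=2
i=6 t=24 v=4: → [24,33),[23,32),[22,31),[21,30),[20,29),[19,28),[18,27),[17,26),[16,25); WM=24; [15,24) fires=2
i=7 t=25 v=9: → [25,34),[24,33),[23,32),[22,31),[21,30),[20,29),[19,28),[18,27),[17,26); WM=25; [16,25) fires=3
i=8 t=29 v=1: → [29,38),[28,37),[27,36),[26,35),[25,34),[24,33),[23,32),[22,31),[21,30); WM=29; [17,26) fires=3 [18,27) fires=3 [19,28) fires=3 [20,29) fires=2
i=9 t=30 v=5: → [30,39),[29,38),[28,37),[27,36),[26,35),[25,34),[24,33),[23,32),[22,31); WM=30; [21,30) fires=3
i=10 t=33 v=5: → [33,42),[32,41),[31,40),[30,39),[29,38),[28,37),[27,36),[26,35),[25,34); WM=33; [22,31) fires=4 [23,32) fires=4 [24,33) fires=4
i=11 t=30 v=9: → [30,39),[29,38),[28,37),[27,36),[26,35),[25,34),[24,33),[23,32),[22,31); WM=33
i=12 t=34 v=8: → [34,43),[33,42),[32,41),[31,40),[30,39),[29,38),[28,37),[27,36),[26,35); WM=34; [25,34) fires=3
i=13 t=39 v=7: → [39,48),[38,47),[37,46),[36,45),[35,44),[34,43),[33,42),[32,41),[31,40); WM=39; [26,35) fires=4 [27,36) fires=4 [28,37) fires=4 [29,38) fires=4 [30,39) fires=3
i=14 t=41 v=1: → [41,50),[40,49),[39,48),[38,47),[37,46),[36,45),[35,44),[34,43),[33,42); WM=41; [31,40) fires=3 [32,41) fires=3
i=15 t=34 v=1: DROP (t<41-3); WM=41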